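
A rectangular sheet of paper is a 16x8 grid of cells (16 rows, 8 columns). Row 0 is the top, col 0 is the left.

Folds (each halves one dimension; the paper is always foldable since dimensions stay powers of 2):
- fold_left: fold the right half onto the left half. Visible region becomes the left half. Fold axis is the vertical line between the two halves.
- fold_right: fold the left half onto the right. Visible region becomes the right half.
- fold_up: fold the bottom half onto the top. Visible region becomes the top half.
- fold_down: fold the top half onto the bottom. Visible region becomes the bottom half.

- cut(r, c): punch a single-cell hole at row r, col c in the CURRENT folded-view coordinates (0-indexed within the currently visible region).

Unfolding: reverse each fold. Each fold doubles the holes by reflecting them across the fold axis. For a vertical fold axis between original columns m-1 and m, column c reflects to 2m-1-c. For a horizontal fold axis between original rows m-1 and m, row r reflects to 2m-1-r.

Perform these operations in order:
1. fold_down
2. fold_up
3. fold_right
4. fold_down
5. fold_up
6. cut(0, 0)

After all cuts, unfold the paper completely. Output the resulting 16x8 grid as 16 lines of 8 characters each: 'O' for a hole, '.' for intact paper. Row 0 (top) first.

Answer: ...OO...
...OO...
...OO...
...OO...
...OO...
...OO...
...OO...
...OO...
...OO...
...OO...
...OO...
...OO...
...OO...
...OO...
...OO...
...OO...

Derivation:
Op 1 fold_down: fold axis h@8; visible region now rows[8,16) x cols[0,8) = 8x8
Op 2 fold_up: fold axis h@12; visible region now rows[8,12) x cols[0,8) = 4x8
Op 3 fold_right: fold axis v@4; visible region now rows[8,12) x cols[4,8) = 4x4
Op 4 fold_down: fold axis h@10; visible region now rows[10,12) x cols[4,8) = 2x4
Op 5 fold_up: fold axis h@11; visible region now rows[10,11) x cols[4,8) = 1x4
Op 6 cut(0, 0): punch at orig (10,4); cuts so far [(10, 4)]; region rows[10,11) x cols[4,8) = 1x4
Unfold 1 (reflect across h@11): 2 holes -> [(10, 4), (11, 4)]
Unfold 2 (reflect across h@10): 4 holes -> [(8, 4), (9, 4), (10, 4), (11, 4)]
Unfold 3 (reflect across v@4): 8 holes -> [(8, 3), (8, 4), (9, 3), (9, 4), (10, 3), (10, 4), (11, 3), (11, 4)]
Unfold 4 (reflect across h@12): 16 holes -> [(8, 3), (8, 4), (9, 3), (9, 4), (10, 3), (10, 4), (11, 3), (11, 4), (12, 3), (12, 4), (13, 3), (13, 4), (14, 3), (14, 4), (15, 3), (15, 4)]
Unfold 5 (reflect across h@8): 32 holes -> [(0, 3), (0, 4), (1, 3), (1, 4), (2, 3), (2, 4), (3, 3), (3, 4), (4, 3), (4, 4), (5, 3), (5, 4), (6, 3), (6, 4), (7, 3), (7, 4), (8, 3), (8, 4), (9, 3), (9, 4), (10, 3), (10, 4), (11, 3), (11, 4), (12, 3), (12, 4), (13, 3), (13, 4), (14, 3), (14, 4), (15, 3), (15, 4)]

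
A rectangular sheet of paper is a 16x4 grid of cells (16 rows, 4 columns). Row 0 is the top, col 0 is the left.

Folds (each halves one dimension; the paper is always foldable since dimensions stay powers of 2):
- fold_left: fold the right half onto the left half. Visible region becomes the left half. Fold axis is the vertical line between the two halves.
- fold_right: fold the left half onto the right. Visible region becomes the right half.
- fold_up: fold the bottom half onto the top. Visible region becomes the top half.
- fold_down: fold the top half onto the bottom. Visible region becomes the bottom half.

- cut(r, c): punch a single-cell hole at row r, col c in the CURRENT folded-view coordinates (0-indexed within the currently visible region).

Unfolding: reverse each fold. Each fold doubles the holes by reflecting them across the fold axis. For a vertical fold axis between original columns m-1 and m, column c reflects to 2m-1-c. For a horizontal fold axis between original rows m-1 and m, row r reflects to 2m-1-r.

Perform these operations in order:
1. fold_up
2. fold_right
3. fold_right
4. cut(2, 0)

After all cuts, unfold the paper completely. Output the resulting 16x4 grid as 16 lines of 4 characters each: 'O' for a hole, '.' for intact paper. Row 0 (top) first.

Answer: ....
....
OOOO
....
....
....
....
....
....
....
....
....
....
OOOO
....
....

Derivation:
Op 1 fold_up: fold axis h@8; visible region now rows[0,8) x cols[0,4) = 8x4
Op 2 fold_right: fold axis v@2; visible region now rows[0,8) x cols[2,4) = 8x2
Op 3 fold_right: fold axis v@3; visible region now rows[0,8) x cols[3,4) = 8x1
Op 4 cut(2, 0): punch at orig (2,3); cuts so far [(2, 3)]; region rows[0,8) x cols[3,4) = 8x1
Unfold 1 (reflect across v@3): 2 holes -> [(2, 2), (2, 3)]
Unfold 2 (reflect across v@2): 4 holes -> [(2, 0), (2, 1), (2, 2), (2, 3)]
Unfold 3 (reflect across h@8): 8 holes -> [(2, 0), (2, 1), (2, 2), (2, 3), (13, 0), (13, 1), (13, 2), (13, 3)]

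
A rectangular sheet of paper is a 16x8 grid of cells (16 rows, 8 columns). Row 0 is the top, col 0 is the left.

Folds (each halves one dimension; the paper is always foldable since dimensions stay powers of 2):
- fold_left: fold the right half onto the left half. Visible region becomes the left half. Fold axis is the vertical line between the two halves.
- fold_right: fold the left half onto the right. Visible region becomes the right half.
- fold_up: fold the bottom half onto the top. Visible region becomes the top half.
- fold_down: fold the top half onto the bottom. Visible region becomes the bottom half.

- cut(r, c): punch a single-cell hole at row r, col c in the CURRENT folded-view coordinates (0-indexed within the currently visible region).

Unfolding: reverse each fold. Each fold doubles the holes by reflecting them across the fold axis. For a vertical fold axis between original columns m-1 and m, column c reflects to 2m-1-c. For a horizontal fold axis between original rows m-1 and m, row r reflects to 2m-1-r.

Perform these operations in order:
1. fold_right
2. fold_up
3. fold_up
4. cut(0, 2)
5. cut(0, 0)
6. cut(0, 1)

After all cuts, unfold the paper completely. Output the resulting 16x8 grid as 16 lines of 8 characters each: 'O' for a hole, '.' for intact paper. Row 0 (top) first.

Op 1 fold_right: fold axis v@4; visible region now rows[0,16) x cols[4,8) = 16x4
Op 2 fold_up: fold axis h@8; visible region now rows[0,8) x cols[4,8) = 8x4
Op 3 fold_up: fold axis h@4; visible region now rows[0,4) x cols[4,8) = 4x4
Op 4 cut(0, 2): punch at orig (0,6); cuts so far [(0, 6)]; region rows[0,4) x cols[4,8) = 4x4
Op 5 cut(0, 0): punch at orig (0,4); cuts so far [(0, 4), (0, 6)]; region rows[0,4) x cols[4,8) = 4x4
Op 6 cut(0, 1): punch at orig (0,5); cuts so far [(0, 4), (0, 5), (0, 6)]; region rows[0,4) x cols[4,8) = 4x4
Unfold 1 (reflect across h@4): 6 holes -> [(0, 4), (0, 5), (0, 6), (7, 4), (7, 5), (7, 6)]
Unfold 2 (reflect across h@8): 12 holes -> [(0, 4), (0, 5), (0, 6), (7, 4), (7, 5), (7, 6), (8, 4), (8, 5), (8, 6), (15, 4), (15, 5), (15, 6)]
Unfold 3 (reflect across v@4): 24 holes -> [(0, 1), (0, 2), (0, 3), (0, 4), (0, 5), (0, 6), (7, 1), (7, 2), (7, 3), (7, 4), (7, 5), (7, 6), (8, 1), (8, 2), (8, 3), (8, 4), (8, 5), (8, 6), (15, 1), (15, 2), (15, 3), (15, 4), (15, 5), (15, 6)]

Answer: .OOOOOO.
........
........
........
........
........
........
.OOOOOO.
.OOOOOO.
........
........
........
........
........
........
.OOOOOO.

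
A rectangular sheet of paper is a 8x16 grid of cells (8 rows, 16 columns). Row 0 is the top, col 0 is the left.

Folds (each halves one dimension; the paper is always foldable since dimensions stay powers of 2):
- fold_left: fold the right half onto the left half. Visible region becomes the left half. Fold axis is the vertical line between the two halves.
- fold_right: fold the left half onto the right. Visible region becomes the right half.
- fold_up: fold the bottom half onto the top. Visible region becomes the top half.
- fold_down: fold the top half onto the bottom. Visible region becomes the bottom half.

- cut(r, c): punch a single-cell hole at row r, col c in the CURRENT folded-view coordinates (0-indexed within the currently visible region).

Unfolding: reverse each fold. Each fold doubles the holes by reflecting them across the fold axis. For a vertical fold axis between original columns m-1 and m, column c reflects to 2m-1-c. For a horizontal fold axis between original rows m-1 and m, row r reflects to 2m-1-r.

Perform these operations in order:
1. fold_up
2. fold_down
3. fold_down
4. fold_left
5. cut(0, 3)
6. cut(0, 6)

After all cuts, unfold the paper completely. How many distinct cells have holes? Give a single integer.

Op 1 fold_up: fold axis h@4; visible region now rows[0,4) x cols[0,16) = 4x16
Op 2 fold_down: fold axis h@2; visible region now rows[2,4) x cols[0,16) = 2x16
Op 3 fold_down: fold axis h@3; visible region now rows[3,4) x cols[0,16) = 1x16
Op 4 fold_left: fold axis v@8; visible region now rows[3,4) x cols[0,8) = 1x8
Op 5 cut(0, 3): punch at orig (3,3); cuts so far [(3, 3)]; region rows[3,4) x cols[0,8) = 1x8
Op 6 cut(0, 6): punch at orig (3,6); cuts so far [(3, 3), (3, 6)]; region rows[3,4) x cols[0,8) = 1x8
Unfold 1 (reflect across v@8): 4 holes -> [(3, 3), (3, 6), (3, 9), (3, 12)]
Unfold 2 (reflect across h@3): 8 holes -> [(2, 3), (2, 6), (2, 9), (2, 12), (3, 3), (3, 6), (3, 9), (3, 12)]
Unfold 3 (reflect across h@2): 16 holes -> [(0, 3), (0, 6), (0, 9), (0, 12), (1, 3), (1, 6), (1, 9), (1, 12), (2, 3), (2, 6), (2, 9), (2, 12), (3, 3), (3, 6), (3, 9), (3, 12)]
Unfold 4 (reflect across h@4): 32 holes -> [(0, 3), (0, 6), (0, 9), (0, 12), (1, 3), (1, 6), (1, 9), (1, 12), (2, 3), (2, 6), (2, 9), (2, 12), (3, 3), (3, 6), (3, 9), (3, 12), (4, 3), (4, 6), (4, 9), (4, 12), (5, 3), (5, 6), (5, 9), (5, 12), (6, 3), (6, 6), (6, 9), (6, 12), (7, 3), (7, 6), (7, 9), (7, 12)]

Answer: 32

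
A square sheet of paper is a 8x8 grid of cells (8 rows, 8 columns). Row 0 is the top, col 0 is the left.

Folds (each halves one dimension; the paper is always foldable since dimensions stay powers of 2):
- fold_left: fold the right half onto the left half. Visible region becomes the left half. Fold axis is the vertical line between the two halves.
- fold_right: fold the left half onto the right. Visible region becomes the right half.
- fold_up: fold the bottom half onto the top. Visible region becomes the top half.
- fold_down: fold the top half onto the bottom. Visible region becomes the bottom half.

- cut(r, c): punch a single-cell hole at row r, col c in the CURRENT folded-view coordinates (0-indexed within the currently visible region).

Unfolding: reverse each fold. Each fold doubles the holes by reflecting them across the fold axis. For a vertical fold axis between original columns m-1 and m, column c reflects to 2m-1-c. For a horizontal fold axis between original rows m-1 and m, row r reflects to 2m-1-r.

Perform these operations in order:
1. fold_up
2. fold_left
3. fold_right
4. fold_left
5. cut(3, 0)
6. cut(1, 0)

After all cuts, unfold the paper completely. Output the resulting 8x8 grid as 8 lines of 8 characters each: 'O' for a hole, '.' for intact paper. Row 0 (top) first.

Answer: ........
OOOOOOOO
........
OOOOOOOO
OOOOOOOO
........
OOOOOOOO
........

Derivation:
Op 1 fold_up: fold axis h@4; visible region now rows[0,4) x cols[0,8) = 4x8
Op 2 fold_left: fold axis v@4; visible region now rows[0,4) x cols[0,4) = 4x4
Op 3 fold_right: fold axis v@2; visible region now rows[0,4) x cols[2,4) = 4x2
Op 4 fold_left: fold axis v@3; visible region now rows[0,4) x cols[2,3) = 4x1
Op 5 cut(3, 0): punch at orig (3,2); cuts so far [(3, 2)]; region rows[0,4) x cols[2,3) = 4x1
Op 6 cut(1, 0): punch at orig (1,2); cuts so far [(1, 2), (3, 2)]; region rows[0,4) x cols[2,3) = 4x1
Unfold 1 (reflect across v@3): 4 holes -> [(1, 2), (1, 3), (3, 2), (3, 3)]
Unfold 2 (reflect across v@2): 8 holes -> [(1, 0), (1, 1), (1, 2), (1, 3), (3, 0), (3, 1), (3, 2), (3, 3)]
Unfold 3 (reflect across v@4): 16 holes -> [(1, 0), (1, 1), (1, 2), (1, 3), (1, 4), (1, 5), (1, 6), (1, 7), (3, 0), (3, 1), (3, 2), (3, 3), (3, 4), (3, 5), (3, 6), (3, 7)]
Unfold 4 (reflect across h@4): 32 holes -> [(1, 0), (1, 1), (1, 2), (1, 3), (1, 4), (1, 5), (1, 6), (1, 7), (3, 0), (3, 1), (3, 2), (3, 3), (3, 4), (3, 5), (3, 6), (3, 7), (4, 0), (4, 1), (4, 2), (4, 3), (4, 4), (4, 5), (4, 6), (4, 7), (6, 0), (6, 1), (6, 2), (6, 3), (6, 4), (6, 5), (6, 6), (6, 7)]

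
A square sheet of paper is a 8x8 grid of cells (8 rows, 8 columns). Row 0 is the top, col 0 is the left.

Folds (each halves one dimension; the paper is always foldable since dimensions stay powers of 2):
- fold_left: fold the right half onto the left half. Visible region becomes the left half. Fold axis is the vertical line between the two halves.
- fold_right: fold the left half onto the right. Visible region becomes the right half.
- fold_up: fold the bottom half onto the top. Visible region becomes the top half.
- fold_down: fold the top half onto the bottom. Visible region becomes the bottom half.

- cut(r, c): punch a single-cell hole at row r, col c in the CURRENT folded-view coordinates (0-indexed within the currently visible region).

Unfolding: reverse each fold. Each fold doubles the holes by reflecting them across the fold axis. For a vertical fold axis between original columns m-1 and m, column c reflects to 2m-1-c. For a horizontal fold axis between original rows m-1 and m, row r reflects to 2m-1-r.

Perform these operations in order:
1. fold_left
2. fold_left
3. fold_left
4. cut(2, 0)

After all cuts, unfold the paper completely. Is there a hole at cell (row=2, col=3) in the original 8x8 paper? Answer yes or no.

Answer: yes

Derivation:
Op 1 fold_left: fold axis v@4; visible region now rows[0,8) x cols[0,4) = 8x4
Op 2 fold_left: fold axis v@2; visible region now rows[0,8) x cols[0,2) = 8x2
Op 3 fold_left: fold axis v@1; visible region now rows[0,8) x cols[0,1) = 8x1
Op 4 cut(2, 0): punch at orig (2,0); cuts so far [(2, 0)]; region rows[0,8) x cols[0,1) = 8x1
Unfold 1 (reflect across v@1): 2 holes -> [(2, 0), (2, 1)]
Unfold 2 (reflect across v@2): 4 holes -> [(2, 0), (2, 1), (2, 2), (2, 3)]
Unfold 3 (reflect across v@4): 8 holes -> [(2, 0), (2, 1), (2, 2), (2, 3), (2, 4), (2, 5), (2, 6), (2, 7)]
Holes: [(2, 0), (2, 1), (2, 2), (2, 3), (2, 4), (2, 5), (2, 6), (2, 7)]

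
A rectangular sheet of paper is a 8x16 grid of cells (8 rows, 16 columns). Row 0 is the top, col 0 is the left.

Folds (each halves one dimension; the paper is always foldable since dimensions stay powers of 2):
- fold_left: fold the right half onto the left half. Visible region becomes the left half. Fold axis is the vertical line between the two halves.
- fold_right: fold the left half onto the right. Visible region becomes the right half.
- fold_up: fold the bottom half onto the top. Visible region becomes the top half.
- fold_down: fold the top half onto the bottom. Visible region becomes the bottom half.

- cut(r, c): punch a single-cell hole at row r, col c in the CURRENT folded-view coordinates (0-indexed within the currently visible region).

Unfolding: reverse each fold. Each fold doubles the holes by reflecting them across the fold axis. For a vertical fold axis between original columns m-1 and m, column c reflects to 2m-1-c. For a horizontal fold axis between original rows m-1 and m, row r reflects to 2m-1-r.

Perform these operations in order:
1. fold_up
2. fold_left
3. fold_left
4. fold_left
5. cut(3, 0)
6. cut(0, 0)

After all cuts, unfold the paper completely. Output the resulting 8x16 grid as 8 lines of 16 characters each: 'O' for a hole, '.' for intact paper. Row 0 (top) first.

Op 1 fold_up: fold axis h@4; visible region now rows[0,4) x cols[0,16) = 4x16
Op 2 fold_left: fold axis v@8; visible region now rows[0,4) x cols[0,8) = 4x8
Op 3 fold_left: fold axis v@4; visible region now rows[0,4) x cols[0,4) = 4x4
Op 4 fold_left: fold axis v@2; visible region now rows[0,4) x cols[0,2) = 4x2
Op 5 cut(3, 0): punch at orig (3,0); cuts so far [(3, 0)]; region rows[0,4) x cols[0,2) = 4x2
Op 6 cut(0, 0): punch at orig (0,0); cuts so far [(0, 0), (3, 0)]; region rows[0,4) x cols[0,2) = 4x2
Unfold 1 (reflect across v@2): 4 holes -> [(0, 0), (0, 3), (3, 0), (3, 3)]
Unfold 2 (reflect across v@4): 8 holes -> [(0, 0), (0, 3), (0, 4), (0, 7), (3, 0), (3, 3), (3, 4), (3, 7)]
Unfold 3 (reflect across v@8): 16 holes -> [(0, 0), (0, 3), (0, 4), (0, 7), (0, 8), (0, 11), (0, 12), (0, 15), (3, 0), (3, 3), (3, 4), (3, 7), (3, 8), (3, 11), (3, 12), (3, 15)]
Unfold 4 (reflect across h@4): 32 holes -> [(0, 0), (0, 3), (0, 4), (0, 7), (0, 8), (0, 11), (0, 12), (0, 15), (3, 0), (3, 3), (3, 4), (3, 7), (3, 8), (3, 11), (3, 12), (3, 15), (4, 0), (4, 3), (4, 4), (4, 7), (4, 8), (4, 11), (4, 12), (4, 15), (7, 0), (7, 3), (7, 4), (7, 7), (7, 8), (7, 11), (7, 12), (7, 15)]

Answer: O..OO..OO..OO..O
................
................
O..OO..OO..OO..O
O..OO..OO..OO..O
................
................
O..OO..OO..OO..O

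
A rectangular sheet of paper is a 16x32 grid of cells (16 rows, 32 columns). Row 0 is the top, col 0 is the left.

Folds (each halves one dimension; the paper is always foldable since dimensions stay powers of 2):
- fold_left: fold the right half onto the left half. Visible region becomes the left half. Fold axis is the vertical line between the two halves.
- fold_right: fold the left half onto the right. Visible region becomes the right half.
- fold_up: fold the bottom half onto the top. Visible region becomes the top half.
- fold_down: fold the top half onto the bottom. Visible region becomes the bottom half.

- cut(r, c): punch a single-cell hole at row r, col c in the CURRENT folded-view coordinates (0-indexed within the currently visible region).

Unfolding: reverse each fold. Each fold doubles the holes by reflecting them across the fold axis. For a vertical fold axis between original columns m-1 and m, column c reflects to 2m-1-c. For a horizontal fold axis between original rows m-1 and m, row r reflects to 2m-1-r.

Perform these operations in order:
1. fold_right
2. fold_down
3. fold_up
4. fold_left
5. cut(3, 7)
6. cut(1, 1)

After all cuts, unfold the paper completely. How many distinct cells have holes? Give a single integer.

Op 1 fold_right: fold axis v@16; visible region now rows[0,16) x cols[16,32) = 16x16
Op 2 fold_down: fold axis h@8; visible region now rows[8,16) x cols[16,32) = 8x16
Op 3 fold_up: fold axis h@12; visible region now rows[8,12) x cols[16,32) = 4x16
Op 4 fold_left: fold axis v@24; visible region now rows[8,12) x cols[16,24) = 4x8
Op 5 cut(3, 7): punch at orig (11,23); cuts so far [(11, 23)]; region rows[8,12) x cols[16,24) = 4x8
Op 6 cut(1, 1): punch at orig (9,17); cuts so far [(9, 17), (11, 23)]; region rows[8,12) x cols[16,24) = 4x8
Unfold 1 (reflect across v@24): 4 holes -> [(9, 17), (9, 30), (11, 23), (11, 24)]
Unfold 2 (reflect across h@12): 8 holes -> [(9, 17), (9, 30), (11, 23), (11, 24), (12, 23), (12, 24), (14, 17), (14, 30)]
Unfold 3 (reflect across h@8): 16 holes -> [(1, 17), (1, 30), (3, 23), (3, 24), (4, 23), (4, 24), (6, 17), (6, 30), (9, 17), (9, 30), (11, 23), (11, 24), (12, 23), (12, 24), (14, 17), (14, 30)]
Unfold 4 (reflect across v@16): 32 holes -> [(1, 1), (1, 14), (1, 17), (1, 30), (3, 7), (3, 8), (3, 23), (3, 24), (4, 7), (4, 8), (4, 23), (4, 24), (6, 1), (6, 14), (6, 17), (6, 30), (9, 1), (9, 14), (9, 17), (9, 30), (11, 7), (11, 8), (11, 23), (11, 24), (12, 7), (12, 8), (12, 23), (12, 24), (14, 1), (14, 14), (14, 17), (14, 30)]

Answer: 32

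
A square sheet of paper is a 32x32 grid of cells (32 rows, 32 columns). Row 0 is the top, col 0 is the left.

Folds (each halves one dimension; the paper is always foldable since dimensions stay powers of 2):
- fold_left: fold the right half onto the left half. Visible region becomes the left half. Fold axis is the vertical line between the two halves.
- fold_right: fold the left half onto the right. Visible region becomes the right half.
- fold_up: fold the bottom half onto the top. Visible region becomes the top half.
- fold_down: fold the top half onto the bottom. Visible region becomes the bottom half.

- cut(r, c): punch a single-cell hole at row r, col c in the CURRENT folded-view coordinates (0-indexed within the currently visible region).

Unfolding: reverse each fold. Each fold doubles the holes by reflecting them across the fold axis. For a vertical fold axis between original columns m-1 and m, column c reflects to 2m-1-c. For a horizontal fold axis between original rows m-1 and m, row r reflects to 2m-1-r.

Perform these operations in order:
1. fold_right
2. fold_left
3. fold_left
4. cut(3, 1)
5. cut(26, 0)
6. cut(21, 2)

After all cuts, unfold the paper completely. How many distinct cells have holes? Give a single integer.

Answer: 24

Derivation:
Op 1 fold_right: fold axis v@16; visible region now rows[0,32) x cols[16,32) = 32x16
Op 2 fold_left: fold axis v@24; visible region now rows[0,32) x cols[16,24) = 32x8
Op 3 fold_left: fold axis v@20; visible region now rows[0,32) x cols[16,20) = 32x4
Op 4 cut(3, 1): punch at orig (3,17); cuts so far [(3, 17)]; region rows[0,32) x cols[16,20) = 32x4
Op 5 cut(26, 0): punch at orig (26,16); cuts so far [(3, 17), (26, 16)]; region rows[0,32) x cols[16,20) = 32x4
Op 6 cut(21, 2): punch at orig (21,18); cuts so far [(3, 17), (21, 18), (26, 16)]; region rows[0,32) x cols[16,20) = 32x4
Unfold 1 (reflect across v@20): 6 holes -> [(3, 17), (3, 22), (21, 18), (21, 21), (26, 16), (26, 23)]
Unfold 2 (reflect across v@24): 12 holes -> [(3, 17), (3, 22), (3, 25), (3, 30), (21, 18), (21, 21), (21, 26), (21, 29), (26, 16), (26, 23), (26, 24), (26, 31)]
Unfold 3 (reflect across v@16): 24 holes -> [(3, 1), (3, 6), (3, 9), (3, 14), (3, 17), (3, 22), (3, 25), (3, 30), (21, 2), (21, 5), (21, 10), (21, 13), (21, 18), (21, 21), (21, 26), (21, 29), (26, 0), (26, 7), (26, 8), (26, 15), (26, 16), (26, 23), (26, 24), (26, 31)]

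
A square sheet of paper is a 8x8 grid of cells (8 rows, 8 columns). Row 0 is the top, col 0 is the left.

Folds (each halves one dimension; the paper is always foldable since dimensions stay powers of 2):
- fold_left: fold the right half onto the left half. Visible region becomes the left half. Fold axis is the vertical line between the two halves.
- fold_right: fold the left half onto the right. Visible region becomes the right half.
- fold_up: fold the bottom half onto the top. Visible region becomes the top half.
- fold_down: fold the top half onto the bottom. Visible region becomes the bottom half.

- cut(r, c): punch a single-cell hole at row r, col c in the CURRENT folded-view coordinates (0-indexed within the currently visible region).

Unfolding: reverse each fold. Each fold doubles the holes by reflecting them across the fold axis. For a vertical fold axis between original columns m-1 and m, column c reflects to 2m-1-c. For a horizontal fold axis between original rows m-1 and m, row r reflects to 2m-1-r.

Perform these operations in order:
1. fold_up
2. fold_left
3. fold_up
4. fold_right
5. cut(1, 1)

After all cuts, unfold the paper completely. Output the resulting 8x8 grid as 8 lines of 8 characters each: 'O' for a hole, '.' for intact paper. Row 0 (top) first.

Op 1 fold_up: fold axis h@4; visible region now rows[0,4) x cols[0,8) = 4x8
Op 2 fold_left: fold axis v@4; visible region now rows[0,4) x cols[0,4) = 4x4
Op 3 fold_up: fold axis h@2; visible region now rows[0,2) x cols[0,4) = 2x4
Op 4 fold_right: fold axis v@2; visible region now rows[0,2) x cols[2,4) = 2x2
Op 5 cut(1, 1): punch at orig (1,3); cuts so far [(1, 3)]; region rows[0,2) x cols[2,4) = 2x2
Unfold 1 (reflect across v@2): 2 holes -> [(1, 0), (1, 3)]
Unfold 2 (reflect across h@2): 4 holes -> [(1, 0), (1, 3), (2, 0), (2, 3)]
Unfold 3 (reflect across v@4): 8 holes -> [(1, 0), (1, 3), (1, 4), (1, 7), (2, 0), (2, 3), (2, 4), (2, 7)]
Unfold 4 (reflect across h@4): 16 holes -> [(1, 0), (1, 3), (1, 4), (1, 7), (2, 0), (2, 3), (2, 4), (2, 7), (5, 0), (5, 3), (5, 4), (5, 7), (6, 0), (6, 3), (6, 4), (6, 7)]

Answer: ........
O..OO..O
O..OO..O
........
........
O..OO..O
O..OO..O
........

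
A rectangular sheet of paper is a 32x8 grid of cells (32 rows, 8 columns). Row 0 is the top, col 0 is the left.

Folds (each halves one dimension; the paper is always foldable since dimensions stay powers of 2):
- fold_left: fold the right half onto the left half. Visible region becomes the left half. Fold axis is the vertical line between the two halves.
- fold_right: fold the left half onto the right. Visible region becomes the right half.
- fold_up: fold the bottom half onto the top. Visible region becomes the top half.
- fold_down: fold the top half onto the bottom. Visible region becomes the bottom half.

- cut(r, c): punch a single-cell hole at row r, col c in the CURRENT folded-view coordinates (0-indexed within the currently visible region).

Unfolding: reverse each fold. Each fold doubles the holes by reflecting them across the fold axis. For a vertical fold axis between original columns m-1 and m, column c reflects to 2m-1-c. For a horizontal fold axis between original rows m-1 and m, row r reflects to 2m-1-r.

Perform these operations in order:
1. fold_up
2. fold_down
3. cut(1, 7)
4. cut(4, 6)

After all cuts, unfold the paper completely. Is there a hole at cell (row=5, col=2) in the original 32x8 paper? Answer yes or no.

Answer: no

Derivation:
Op 1 fold_up: fold axis h@16; visible region now rows[0,16) x cols[0,8) = 16x8
Op 2 fold_down: fold axis h@8; visible region now rows[8,16) x cols[0,8) = 8x8
Op 3 cut(1, 7): punch at orig (9,7); cuts so far [(9, 7)]; region rows[8,16) x cols[0,8) = 8x8
Op 4 cut(4, 6): punch at orig (12,6); cuts so far [(9, 7), (12, 6)]; region rows[8,16) x cols[0,8) = 8x8
Unfold 1 (reflect across h@8): 4 holes -> [(3, 6), (6, 7), (9, 7), (12, 6)]
Unfold 2 (reflect across h@16): 8 holes -> [(3, 6), (6, 7), (9, 7), (12, 6), (19, 6), (22, 7), (25, 7), (28, 6)]
Holes: [(3, 6), (6, 7), (9, 7), (12, 6), (19, 6), (22, 7), (25, 7), (28, 6)]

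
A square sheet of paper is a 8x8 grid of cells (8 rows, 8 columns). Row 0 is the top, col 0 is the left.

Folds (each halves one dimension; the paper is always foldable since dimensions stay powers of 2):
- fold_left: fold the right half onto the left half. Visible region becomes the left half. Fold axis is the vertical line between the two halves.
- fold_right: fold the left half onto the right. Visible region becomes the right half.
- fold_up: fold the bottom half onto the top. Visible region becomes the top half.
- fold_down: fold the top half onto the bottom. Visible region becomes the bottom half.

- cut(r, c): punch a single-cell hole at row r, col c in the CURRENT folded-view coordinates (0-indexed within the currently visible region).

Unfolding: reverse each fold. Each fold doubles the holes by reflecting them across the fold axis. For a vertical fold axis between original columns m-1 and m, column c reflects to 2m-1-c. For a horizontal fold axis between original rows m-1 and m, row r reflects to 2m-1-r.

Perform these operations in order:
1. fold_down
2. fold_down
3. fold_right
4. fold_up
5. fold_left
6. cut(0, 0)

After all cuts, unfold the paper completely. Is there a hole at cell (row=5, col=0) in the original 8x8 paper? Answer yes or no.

Answer: yes

Derivation:
Op 1 fold_down: fold axis h@4; visible region now rows[4,8) x cols[0,8) = 4x8
Op 2 fold_down: fold axis h@6; visible region now rows[6,8) x cols[0,8) = 2x8
Op 3 fold_right: fold axis v@4; visible region now rows[6,8) x cols[4,8) = 2x4
Op 4 fold_up: fold axis h@7; visible region now rows[6,7) x cols[4,8) = 1x4
Op 5 fold_left: fold axis v@6; visible region now rows[6,7) x cols[4,6) = 1x2
Op 6 cut(0, 0): punch at orig (6,4); cuts so far [(6, 4)]; region rows[6,7) x cols[4,6) = 1x2
Unfold 1 (reflect across v@6): 2 holes -> [(6, 4), (6, 7)]
Unfold 2 (reflect across h@7): 4 holes -> [(6, 4), (6, 7), (7, 4), (7, 7)]
Unfold 3 (reflect across v@4): 8 holes -> [(6, 0), (6, 3), (6, 4), (6, 7), (7, 0), (7, 3), (7, 4), (7, 7)]
Unfold 4 (reflect across h@6): 16 holes -> [(4, 0), (4, 3), (4, 4), (4, 7), (5, 0), (5, 3), (5, 4), (5, 7), (6, 0), (6, 3), (6, 4), (6, 7), (7, 0), (7, 3), (7, 4), (7, 7)]
Unfold 5 (reflect across h@4): 32 holes -> [(0, 0), (0, 3), (0, 4), (0, 7), (1, 0), (1, 3), (1, 4), (1, 7), (2, 0), (2, 3), (2, 4), (2, 7), (3, 0), (3, 3), (3, 4), (3, 7), (4, 0), (4, 3), (4, 4), (4, 7), (5, 0), (5, 3), (5, 4), (5, 7), (6, 0), (6, 3), (6, 4), (6, 7), (7, 0), (7, 3), (7, 4), (7, 7)]
Holes: [(0, 0), (0, 3), (0, 4), (0, 7), (1, 0), (1, 3), (1, 4), (1, 7), (2, 0), (2, 3), (2, 4), (2, 7), (3, 0), (3, 3), (3, 4), (3, 7), (4, 0), (4, 3), (4, 4), (4, 7), (5, 0), (5, 3), (5, 4), (5, 7), (6, 0), (6, 3), (6, 4), (6, 7), (7, 0), (7, 3), (7, 4), (7, 7)]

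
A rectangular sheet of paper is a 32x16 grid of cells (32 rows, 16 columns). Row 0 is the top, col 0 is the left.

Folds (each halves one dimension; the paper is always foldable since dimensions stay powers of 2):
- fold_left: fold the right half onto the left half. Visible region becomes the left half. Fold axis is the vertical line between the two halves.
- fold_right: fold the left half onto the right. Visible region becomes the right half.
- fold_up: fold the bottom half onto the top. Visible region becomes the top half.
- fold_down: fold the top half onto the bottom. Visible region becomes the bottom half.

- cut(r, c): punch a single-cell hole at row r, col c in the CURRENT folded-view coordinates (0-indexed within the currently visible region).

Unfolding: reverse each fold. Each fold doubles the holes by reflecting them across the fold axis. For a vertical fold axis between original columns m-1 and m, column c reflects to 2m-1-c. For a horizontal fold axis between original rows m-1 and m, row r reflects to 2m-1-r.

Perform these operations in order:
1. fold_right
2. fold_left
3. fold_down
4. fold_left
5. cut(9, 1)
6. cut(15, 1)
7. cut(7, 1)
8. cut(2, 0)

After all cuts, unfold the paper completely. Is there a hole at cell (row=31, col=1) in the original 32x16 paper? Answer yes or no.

Answer: yes

Derivation:
Op 1 fold_right: fold axis v@8; visible region now rows[0,32) x cols[8,16) = 32x8
Op 2 fold_left: fold axis v@12; visible region now rows[0,32) x cols[8,12) = 32x4
Op 3 fold_down: fold axis h@16; visible region now rows[16,32) x cols[8,12) = 16x4
Op 4 fold_left: fold axis v@10; visible region now rows[16,32) x cols[8,10) = 16x2
Op 5 cut(9, 1): punch at orig (25,9); cuts so far [(25, 9)]; region rows[16,32) x cols[8,10) = 16x2
Op 6 cut(15, 1): punch at orig (31,9); cuts so far [(25, 9), (31, 9)]; region rows[16,32) x cols[8,10) = 16x2
Op 7 cut(7, 1): punch at orig (23,9); cuts so far [(23, 9), (25, 9), (31, 9)]; region rows[16,32) x cols[8,10) = 16x2
Op 8 cut(2, 0): punch at orig (18,8); cuts so far [(18, 8), (23, 9), (25, 9), (31, 9)]; region rows[16,32) x cols[8,10) = 16x2
Unfold 1 (reflect across v@10): 8 holes -> [(18, 8), (18, 11), (23, 9), (23, 10), (25, 9), (25, 10), (31, 9), (31, 10)]
Unfold 2 (reflect across h@16): 16 holes -> [(0, 9), (0, 10), (6, 9), (6, 10), (8, 9), (8, 10), (13, 8), (13, 11), (18, 8), (18, 11), (23, 9), (23, 10), (25, 9), (25, 10), (31, 9), (31, 10)]
Unfold 3 (reflect across v@12): 32 holes -> [(0, 9), (0, 10), (0, 13), (0, 14), (6, 9), (6, 10), (6, 13), (6, 14), (8, 9), (8, 10), (8, 13), (8, 14), (13, 8), (13, 11), (13, 12), (13, 15), (18, 8), (18, 11), (18, 12), (18, 15), (23, 9), (23, 10), (23, 13), (23, 14), (25, 9), (25, 10), (25, 13), (25, 14), (31, 9), (31, 10), (31, 13), (31, 14)]
Unfold 4 (reflect across v@8): 64 holes -> [(0, 1), (0, 2), (0, 5), (0, 6), (0, 9), (0, 10), (0, 13), (0, 14), (6, 1), (6, 2), (6, 5), (6, 6), (6, 9), (6, 10), (6, 13), (6, 14), (8, 1), (8, 2), (8, 5), (8, 6), (8, 9), (8, 10), (8, 13), (8, 14), (13, 0), (13, 3), (13, 4), (13, 7), (13, 8), (13, 11), (13, 12), (13, 15), (18, 0), (18, 3), (18, 4), (18, 7), (18, 8), (18, 11), (18, 12), (18, 15), (23, 1), (23, 2), (23, 5), (23, 6), (23, 9), (23, 10), (23, 13), (23, 14), (25, 1), (25, 2), (25, 5), (25, 6), (25, 9), (25, 10), (25, 13), (25, 14), (31, 1), (31, 2), (31, 5), (31, 6), (31, 9), (31, 10), (31, 13), (31, 14)]
Holes: [(0, 1), (0, 2), (0, 5), (0, 6), (0, 9), (0, 10), (0, 13), (0, 14), (6, 1), (6, 2), (6, 5), (6, 6), (6, 9), (6, 10), (6, 13), (6, 14), (8, 1), (8, 2), (8, 5), (8, 6), (8, 9), (8, 10), (8, 13), (8, 14), (13, 0), (13, 3), (13, 4), (13, 7), (13, 8), (13, 11), (13, 12), (13, 15), (18, 0), (18, 3), (18, 4), (18, 7), (18, 8), (18, 11), (18, 12), (18, 15), (23, 1), (23, 2), (23, 5), (23, 6), (23, 9), (23, 10), (23, 13), (23, 14), (25, 1), (25, 2), (25, 5), (25, 6), (25, 9), (25, 10), (25, 13), (25, 14), (31, 1), (31, 2), (31, 5), (31, 6), (31, 9), (31, 10), (31, 13), (31, 14)]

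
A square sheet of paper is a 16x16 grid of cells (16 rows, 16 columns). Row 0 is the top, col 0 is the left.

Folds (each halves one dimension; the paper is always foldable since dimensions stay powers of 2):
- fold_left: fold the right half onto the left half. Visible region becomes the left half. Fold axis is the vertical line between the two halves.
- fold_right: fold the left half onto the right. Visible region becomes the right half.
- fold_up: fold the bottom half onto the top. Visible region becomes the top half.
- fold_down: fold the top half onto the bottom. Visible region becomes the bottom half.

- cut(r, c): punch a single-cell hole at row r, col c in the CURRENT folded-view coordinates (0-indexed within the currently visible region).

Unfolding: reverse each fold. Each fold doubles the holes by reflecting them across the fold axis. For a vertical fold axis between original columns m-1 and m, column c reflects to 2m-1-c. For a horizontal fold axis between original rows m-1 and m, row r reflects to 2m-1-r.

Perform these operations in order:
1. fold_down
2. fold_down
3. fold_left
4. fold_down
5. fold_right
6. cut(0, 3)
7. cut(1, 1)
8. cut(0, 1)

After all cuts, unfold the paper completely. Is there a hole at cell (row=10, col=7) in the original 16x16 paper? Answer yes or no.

Answer: yes

Derivation:
Op 1 fold_down: fold axis h@8; visible region now rows[8,16) x cols[0,16) = 8x16
Op 2 fold_down: fold axis h@12; visible region now rows[12,16) x cols[0,16) = 4x16
Op 3 fold_left: fold axis v@8; visible region now rows[12,16) x cols[0,8) = 4x8
Op 4 fold_down: fold axis h@14; visible region now rows[14,16) x cols[0,8) = 2x8
Op 5 fold_right: fold axis v@4; visible region now rows[14,16) x cols[4,8) = 2x4
Op 6 cut(0, 3): punch at orig (14,7); cuts so far [(14, 7)]; region rows[14,16) x cols[4,8) = 2x4
Op 7 cut(1, 1): punch at orig (15,5); cuts so far [(14, 7), (15, 5)]; region rows[14,16) x cols[4,8) = 2x4
Op 8 cut(0, 1): punch at orig (14,5); cuts so far [(14, 5), (14, 7), (15, 5)]; region rows[14,16) x cols[4,8) = 2x4
Unfold 1 (reflect across v@4): 6 holes -> [(14, 0), (14, 2), (14, 5), (14, 7), (15, 2), (15, 5)]
Unfold 2 (reflect across h@14): 12 holes -> [(12, 2), (12, 5), (13, 0), (13, 2), (13, 5), (13, 7), (14, 0), (14, 2), (14, 5), (14, 7), (15, 2), (15, 5)]
Unfold 3 (reflect across v@8): 24 holes -> [(12, 2), (12, 5), (12, 10), (12, 13), (13, 0), (13, 2), (13, 5), (13, 7), (13, 8), (13, 10), (13, 13), (13, 15), (14, 0), (14, 2), (14, 5), (14, 7), (14, 8), (14, 10), (14, 13), (14, 15), (15, 2), (15, 5), (15, 10), (15, 13)]
Unfold 4 (reflect across h@12): 48 holes -> [(8, 2), (8, 5), (8, 10), (8, 13), (9, 0), (9, 2), (9, 5), (9, 7), (9, 8), (9, 10), (9, 13), (9, 15), (10, 0), (10, 2), (10, 5), (10, 7), (10, 8), (10, 10), (10, 13), (10, 15), (11, 2), (11, 5), (11, 10), (11, 13), (12, 2), (12, 5), (12, 10), (12, 13), (13, 0), (13, 2), (13, 5), (13, 7), (13, 8), (13, 10), (13, 13), (13, 15), (14, 0), (14, 2), (14, 5), (14, 7), (14, 8), (14, 10), (14, 13), (14, 15), (15, 2), (15, 5), (15, 10), (15, 13)]
Unfold 5 (reflect across h@8): 96 holes -> [(0, 2), (0, 5), (0, 10), (0, 13), (1, 0), (1, 2), (1, 5), (1, 7), (1, 8), (1, 10), (1, 13), (1, 15), (2, 0), (2, 2), (2, 5), (2, 7), (2, 8), (2, 10), (2, 13), (2, 15), (3, 2), (3, 5), (3, 10), (3, 13), (4, 2), (4, 5), (4, 10), (4, 13), (5, 0), (5, 2), (5, 5), (5, 7), (5, 8), (5, 10), (5, 13), (5, 15), (6, 0), (6, 2), (6, 5), (6, 7), (6, 8), (6, 10), (6, 13), (6, 15), (7, 2), (7, 5), (7, 10), (7, 13), (8, 2), (8, 5), (8, 10), (8, 13), (9, 0), (9, 2), (9, 5), (9, 7), (9, 8), (9, 10), (9, 13), (9, 15), (10, 0), (10, 2), (10, 5), (10, 7), (10, 8), (10, 10), (10, 13), (10, 15), (11, 2), (11, 5), (11, 10), (11, 13), (12, 2), (12, 5), (12, 10), (12, 13), (13, 0), (13, 2), (13, 5), (13, 7), (13, 8), (13, 10), (13, 13), (13, 15), (14, 0), (14, 2), (14, 5), (14, 7), (14, 8), (14, 10), (14, 13), (14, 15), (15, 2), (15, 5), (15, 10), (15, 13)]
Holes: [(0, 2), (0, 5), (0, 10), (0, 13), (1, 0), (1, 2), (1, 5), (1, 7), (1, 8), (1, 10), (1, 13), (1, 15), (2, 0), (2, 2), (2, 5), (2, 7), (2, 8), (2, 10), (2, 13), (2, 15), (3, 2), (3, 5), (3, 10), (3, 13), (4, 2), (4, 5), (4, 10), (4, 13), (5, 0), (5, 2), (5, 5), (5, 7), (5, 8), (5, 10), (5, 13), (5, 15), (6, 0), (6, 2), (6, 5), (6, 7), (6, 8), (6, 10), (6, 13), (6, 15), (7, 2), (7, 5), (7, 10), (7, 13), (8, 2), (8, 5), (8, 10), (8, 13), (9, 0), (9, 2), (9, 5), (9, 7), (9, 8), (9, 10), (9, 13), (9, 15), (10, 0), (10, 2), (10, 5), (10, 7), (10, 8), (10, 10), (10, 13), (10, 15), (11, 2), (11, 5), (11, 10), (11, 13), (12, 2), (12, 5), (12, 10), (12, 13), (13, 0), (13, 2), (13, 5), (13, 7), (13, 8), (13, 10), (13, 13), (13, 15), (14, 0), (14, 2), (14, 5), (14, 7), (14, 8), (14, 10), (14, 13), (14, 15), (15, 2), (15, 5), (15, 10), (15, 13)]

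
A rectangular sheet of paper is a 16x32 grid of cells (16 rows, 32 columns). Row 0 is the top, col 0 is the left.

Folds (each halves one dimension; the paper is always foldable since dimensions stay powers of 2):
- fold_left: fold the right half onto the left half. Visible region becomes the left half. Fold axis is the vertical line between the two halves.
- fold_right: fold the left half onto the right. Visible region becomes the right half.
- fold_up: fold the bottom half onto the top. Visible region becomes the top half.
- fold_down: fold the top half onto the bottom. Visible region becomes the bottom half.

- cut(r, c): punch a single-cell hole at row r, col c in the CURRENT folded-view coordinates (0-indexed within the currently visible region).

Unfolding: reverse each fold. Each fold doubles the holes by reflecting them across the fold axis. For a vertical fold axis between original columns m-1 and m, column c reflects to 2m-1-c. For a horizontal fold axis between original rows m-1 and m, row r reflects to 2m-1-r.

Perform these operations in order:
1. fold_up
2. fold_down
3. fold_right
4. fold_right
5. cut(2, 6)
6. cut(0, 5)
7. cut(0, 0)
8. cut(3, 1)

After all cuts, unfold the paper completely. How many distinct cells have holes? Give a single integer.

Answer: 64

Derivation:
Op 1 fold_up: fold axis h@8; visible region now rows[0,8) x cols[0,32) = 8x32
Op 2 fold_down: fold axis h@4; visible region now rows[4,8) x cols[0,32) = 4x32
Op 3 fold_right: fold axis v@16; visible region now rows[4,8) x cols[16,32) = 4x16
Op 4 fold_right: fold axis v@24; visible region now rows[4,8) x cols[24,32) = 4x8
Op 5 cut(2, 6): punch at orig (6,30); cuts so far [(6, 30)]; region rows[4,8) x cols[24,32) = 4x8
Op 6 cut(0, 5): punch at orig (4,29); cuts so far [(4, 29), (6, 30)]; region rows[4,8) x cols[24,32) = 4x8
Op 7 cut(0, 0): punch at orig (4,24); cuts so far [(4, 24), (4, 29), (6, 30)]; region rows[4,8) x cols[24,32) = 4x8
Op 8 cut(3, 1): punch at orig (7,25); cuts so far [(4, 24), (4, 29), (6, 30), (7, 25)]; region rows[4,8) x cols[24,32) = 4x8
Unfold 1 (reflect across v@24): 8 holes -> [(4, 18), (4, 23), (4, 24), (4, 29), (6, 17), (6, 30), (7, 22), (7, 25)]
Unfold 2 (reflect across v@16): 16 holes -> [(4, 2), (4, 7), (4, 8), (4, 13), (4, 18), (4, 23), (4, 24), (4, 29), (6, 1), (6, 14), (6, 17), (6, 30), (7, 6), (7, 9), (7, 22), (7, 25)]
Unfold 3 (reflect across h@4): 32 holes -> [(0, 6), (0, 9), (0, 22), (0, 25), (1, 1), (1, 14), (1, 17), (1, 30), (3, 2), (3, 7), (3, 8), (3, 13), (3, 18), (3, 23), (3, 24), (3, 29), (4, 2), (4, 7), (4, 8), (4, 13), (4, 18), (4, 23), (4, 24), (4, 29), (6, 1), (6, 14), (6, 17), (6, 30), (7, 6), (7, 9), (7, 22), (7, 25)]
Unfold 4 (reflect across h@8): 64 holes -> [(0, 6), (0, 9), (0, 22), (0, 25), (1, 1), (1, 14), (1, 17), (1, 30), (3, 2), (3, 7), (3, 8), (3, 13), (3, 18), (3, 23), (3, 24), (3, 29), (4, 2), (4, 7), (4, 8), (4, 13), (4, 18), (4, 23), (4, 24), (4, 29), (6, 1), (6, 14), (6, 17), (6, 30), (7, 6), (7, 9), (7, 22), (7, 25), (8, 6), (8, 9), (8, 22), (8, 25), (9, 1), (9, 14), (9, 17), (9, 30), (11, 2), (11, 7), (11, 8), (11, 13), (11, 18), (11, 23), (11, 24), (11, 29), (12, 2), (12, 7), (12, 8), (12, 13), (12, 18), (12, 23), (12, 24), (12, 29), (14, 1), (14, 14), (14, 17), (14, 30), (15, 6), (15, 9), (15, 22), (15, 25)]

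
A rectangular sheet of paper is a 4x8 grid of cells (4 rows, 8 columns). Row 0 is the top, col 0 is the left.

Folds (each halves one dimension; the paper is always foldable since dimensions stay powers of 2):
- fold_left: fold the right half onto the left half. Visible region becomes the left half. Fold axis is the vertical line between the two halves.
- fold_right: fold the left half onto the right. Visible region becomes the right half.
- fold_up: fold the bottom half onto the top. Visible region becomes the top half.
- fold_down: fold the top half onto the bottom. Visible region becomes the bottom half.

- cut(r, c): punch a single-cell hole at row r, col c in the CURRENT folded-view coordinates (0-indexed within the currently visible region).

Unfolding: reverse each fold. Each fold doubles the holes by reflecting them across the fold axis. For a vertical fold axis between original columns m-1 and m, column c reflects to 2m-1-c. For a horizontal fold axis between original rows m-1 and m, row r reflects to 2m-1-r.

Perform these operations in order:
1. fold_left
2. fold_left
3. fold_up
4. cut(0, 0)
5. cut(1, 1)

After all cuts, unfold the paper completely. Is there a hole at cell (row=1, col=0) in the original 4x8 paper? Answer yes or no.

Answer: no

Derivation:
Op 1 fold_left: fold axis v@4; visible region now rows[0,4) x cols[0,4) = 4x4
Op 2 fold_left: fold axis v@2; visible region now rows[0,4) x cols[0,2) = 4x2
Op 3 fold_up: fold axis h@2; visible region now rows[0,2) x cols[0,2) = 2x2
Op 4 cut(0, 0): punch at orig (0,0); cuts so far [(0, 0)]; region rows[0,2) x cols[0,2) = 2x2
Op 5 cut(1, 1): punch at orig (1,1); cuts so far [(0, 0), (1, 1)]; region rows[0,2) x cols[0,2) = 2x2
Unfold 1 (reflect across h@2): 4 holes -> [(0, 0), (1, 1), (2, 1), (3, 0)]
Unfold 2 (reflect across v@2): 8 holes -> [(0, 0), (0, 3), (1, 1), (1, 2), (2, 1), (2, 2), (3, 0), (3, 3)]
Unfold 3 (reflect across v@4): 16 holes -> [(0, 0), (0, 3), (0, 4), (0, 7), (1, 1), (1, 2), (1, 5), (1, 6), (2, 1), (2, 2), (2, 5), (2, 6), (3, 0), (3, 3), (3, 4), (3, 7)]
Holes: [(0, 0), (0, 3), (0, 4), (0, 7), (1, 1), (1, 2), (1, 5), (1, 6), (2, 1), (2, 2), (2, 5), (2, 6), (3, 0), (3, 3), (3, 4), (3, 7)]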